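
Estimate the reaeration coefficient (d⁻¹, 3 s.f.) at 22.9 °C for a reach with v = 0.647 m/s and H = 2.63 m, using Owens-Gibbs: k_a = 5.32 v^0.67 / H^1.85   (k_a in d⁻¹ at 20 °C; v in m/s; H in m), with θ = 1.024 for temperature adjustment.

k_a ≈ 0.711 d⁻¹

k_a(20) = 5.32 × 0.647^0.67 / 2.63^1.85 = 5.32 × 0.7470 / 5.983 = 0.6642 d⁻¹.
k_a(22.9) = 0.6642 × 1.024^(22.9−20) = 0.6642 × 1.071 = 0.7115 d⁻¹.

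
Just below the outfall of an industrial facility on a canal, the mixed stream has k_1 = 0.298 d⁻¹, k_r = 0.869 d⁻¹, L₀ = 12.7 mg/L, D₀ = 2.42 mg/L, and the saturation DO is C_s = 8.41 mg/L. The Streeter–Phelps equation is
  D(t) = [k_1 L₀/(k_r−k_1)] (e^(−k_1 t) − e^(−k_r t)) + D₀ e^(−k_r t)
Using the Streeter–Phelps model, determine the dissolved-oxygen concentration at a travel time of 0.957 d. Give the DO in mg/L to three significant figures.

DO ≈ 5.26 mg/L

k_1 L₀/(k_r−k_1) = 0.298×12.7/(0.869−0.298) = 3.785/0.5710 = 6.628 mg/L.
e^(−k_1 t) = e^(−0.298×0.9570) = 0.7519; e^(−k_r t) = e^(−0.869×0.9570) = 0.4353.
D = 6.628 × (0.7519 − 0.4353) + 2.42 × 0.4353 = 2.098 + 1.054 = 3.152 mg/L.
DO = C_s − D = 8.41 − 3.152 = 5.258 mg/L.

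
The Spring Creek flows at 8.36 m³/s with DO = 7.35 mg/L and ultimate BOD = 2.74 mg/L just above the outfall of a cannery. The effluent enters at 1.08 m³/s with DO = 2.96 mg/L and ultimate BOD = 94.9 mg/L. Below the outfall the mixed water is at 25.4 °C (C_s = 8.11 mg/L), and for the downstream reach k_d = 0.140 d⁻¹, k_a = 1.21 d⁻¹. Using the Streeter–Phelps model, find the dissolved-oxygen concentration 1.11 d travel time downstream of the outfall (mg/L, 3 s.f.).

DO ≈ 6.75 mg/L

Mixed DO = (8.36×7.35 + 1.08×2.96)/(8.36+1.08) = 64.64/9.440 = 6.848 mg/L.
Mixed L₀ = (8.36×2.74 + 1.08×94.9)/(9.440) = 125.4/9.440 = 13.28 mg/L.
Initial deficit D₀ = C_s − DO₀ = 8.11 − 6.848 = 1.262 mg/L.
D(1.11) = [0.140×13.28/(1.21−0.140)](e^(−0.140×1.11) − e^(−1.21×1.11)) + 1.262 e^(−1.21×1.11)
= 1.738 × (0.8561 − 0.2610) + 1.262 × 0.2610 = 1.364 mg/L.
DO = 8.11 − 1.364 = 6.746 mg/L.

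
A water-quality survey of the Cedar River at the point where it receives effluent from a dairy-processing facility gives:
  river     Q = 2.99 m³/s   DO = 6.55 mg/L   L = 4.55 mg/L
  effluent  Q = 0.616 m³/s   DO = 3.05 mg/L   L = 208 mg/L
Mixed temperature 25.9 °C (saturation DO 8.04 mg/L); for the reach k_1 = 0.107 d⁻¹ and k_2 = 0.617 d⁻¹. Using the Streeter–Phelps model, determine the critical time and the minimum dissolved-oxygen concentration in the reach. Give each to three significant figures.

Mixed DO = (2.99×6.55 + 0.616×3.05)/(2.99+0.616) = 21.46/3.606 = 5.952 mg/L.
Mixed L₀ = (2.99×4.55 + 0.616×208)/(3.606) = 141.7/3.606 = 39.30 mg/L.
Initial deficit D₀ = C_s − DO₀ = 8.04 − 5.952 = 2.088 mg/L.
t_c = (1/0.5100) ln[(0.617/0.107)(1 − 2.088×0.5100/(0.107×39.30))] = 1.961 × ln(4.306) = 2.863 d.
D_c = (0.107/0.617) × 39.30 × e^(−0.107×2.863) = 0.1734 × 39.30 × 0.7361 = 5.018 mg/L.
Minimum DO = 8.04 − 5.018 = 3.022 mg/L.

t_c ≈ 2.86 d; minimum DO ≈ 3.02 mg/L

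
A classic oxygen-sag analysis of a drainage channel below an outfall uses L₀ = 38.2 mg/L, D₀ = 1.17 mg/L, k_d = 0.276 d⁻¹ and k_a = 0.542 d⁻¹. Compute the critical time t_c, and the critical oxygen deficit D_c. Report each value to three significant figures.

t_c ≈ 2.42 d; D_c ≈ 9.96 mg/L

At the critical point dD/dt = 0, so k_d L₀ e^(−k_d t) = k_a D. Substituting D(t) from the Streeter–Phelps equation and solving for t gives
t_c = ln[(k_a/k_d)(1 − D₀(k_a−k_d)/(k_d L₀))] / (k_a−k_d).
Here k_a−k_d = 0.2660 d⁻¹ and 1 − D₀(k_a−k_d)/(k_d L₀) = 1 − 1.17×0.2660/(0.276×38.2) = 0.9705, so
t_c = ln(1.964 × 0.9705) / 0.2660 = 0.6449 / 0.2660 = 2.424 d.
L(t_c) = L₀ e^(−k_d t_c) = 38.2 × 0.5121 = 19.56 mg/L, and at the critical point k_a D_c = k_d L, so D_c = (0.276/0.542) × 19.56 = 9.962 mg/L.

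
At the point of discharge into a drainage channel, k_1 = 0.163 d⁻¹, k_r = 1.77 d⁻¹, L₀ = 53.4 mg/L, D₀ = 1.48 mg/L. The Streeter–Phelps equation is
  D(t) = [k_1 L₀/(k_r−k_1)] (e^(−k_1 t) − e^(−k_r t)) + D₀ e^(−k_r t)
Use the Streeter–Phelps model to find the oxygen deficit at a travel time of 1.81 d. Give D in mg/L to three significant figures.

k_1 L₀/(k_r−k_1) = 0.163×53.4/(1.77−0.163) = 8.704/1.607 = 5.416 mg/L.
e^(−k_1 t) = e^(−0.163×1.810) = 0.7445; e^(−k_r t) = e^(−1.77×1.810) = 0.04061.
D = 5.416 × (0.7445 − 0.04061) + 1.48 × 0.04061 = 3.813 + 0.06011 = 3.873 mg/L.

D ≈ 3.87 mg/L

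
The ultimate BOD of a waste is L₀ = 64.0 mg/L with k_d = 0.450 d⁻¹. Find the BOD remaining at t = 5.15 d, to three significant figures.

L_t = L₀ e^(−k_d t) = 64.0 × e^(−0.450×5.15) = 64.0 × 0.09852 = 6.305 mg/L.

L ≈ 6.31 mg/L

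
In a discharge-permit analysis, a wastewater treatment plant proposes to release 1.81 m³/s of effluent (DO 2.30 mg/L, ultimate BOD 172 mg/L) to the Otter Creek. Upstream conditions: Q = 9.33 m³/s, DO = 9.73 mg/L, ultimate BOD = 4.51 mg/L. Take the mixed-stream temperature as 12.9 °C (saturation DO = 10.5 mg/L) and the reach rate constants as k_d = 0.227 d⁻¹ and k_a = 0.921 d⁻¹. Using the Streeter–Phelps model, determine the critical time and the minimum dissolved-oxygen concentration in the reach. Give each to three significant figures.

t_c ≈ 1.71 d; minimum DO ≈ 5.20 mg/L

Mixed DO = (9.33×9.73 + 1.81×2.30)/(9.33+1.81) = 94.94/11.14 = 8.523 mg/L.
Mixed L₀ = (9.33×4.51 + 1.81×172)/(11.14) = 353.4/11.14 = 31.72 mg/L.
Initial deficit D₀ = C_s − DO₀ = 10.5 − 8.523 = 1.977 mg/L.
t_c = (1/0.6940) ln[(0.921/0.227)(1 − 1.977×0.6940/(0.227×31.72))] = 1.441 × ln(3.284) = 1.713 d.
D_c = (0.227/0.921) × 31.72 × e^(−0.227×1.713) = 0.2465 × 31.72 × 0.6778 = 5.299 mg/L.
Minimum DO = 10.5 − 5.299 = 5.201 mg/L.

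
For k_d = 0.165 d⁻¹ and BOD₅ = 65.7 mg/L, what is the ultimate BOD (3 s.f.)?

BOD₅ = L₀(1 − e^(−5k_d)) ⇒ L₀ = BOD₅ / (1 − e^(−5×0.165))
= 65.7 / (1 − 0.4382) = 65.7 / 0.5618 = 117.0 mg/L.

L₀ ≈ 117 mg/L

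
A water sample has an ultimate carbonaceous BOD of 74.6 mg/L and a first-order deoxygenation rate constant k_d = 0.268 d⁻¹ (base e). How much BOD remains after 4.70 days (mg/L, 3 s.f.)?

L ≈ 21.2 mg/L

L_t = L₀ e^(−k_d t) = 74.6 × e^(−0.268×4.70) = 74.6 × 0.2838 = 21.17 mg/L.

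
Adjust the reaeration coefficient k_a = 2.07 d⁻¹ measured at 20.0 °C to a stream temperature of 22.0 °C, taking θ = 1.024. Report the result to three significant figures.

k_a(T₂) = k_a(T₁) · θ^(T₂−T₁) = 2.07 × 1.024^(22.0−20.0)
= 2.07 × 1.024^2.00 = 2.07 × 1.049 = 2.171 d⁻¹.

k_a ≈ 2.17 d⁻¹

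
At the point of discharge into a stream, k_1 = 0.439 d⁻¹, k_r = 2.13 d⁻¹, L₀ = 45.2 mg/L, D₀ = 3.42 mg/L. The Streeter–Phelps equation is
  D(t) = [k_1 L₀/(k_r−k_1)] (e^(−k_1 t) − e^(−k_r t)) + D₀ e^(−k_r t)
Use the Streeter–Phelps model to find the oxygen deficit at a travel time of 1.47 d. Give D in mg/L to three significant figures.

D ≈ 5.79 mg/L

k_1 L₀/(k_r−k_1) = 0.439×45.2/(2.13−0.439) = 19.84/1.691 = 11.73 mg/L.
e^(−k_1 t) = e^(−0.439×1.470) = 0.5245; e^(−k_r t) = e^(−2.13×1.470) = 0.04367.
D = 11.73 × (0.5245 − 0.04367) + 3.42 × 0.04367 = 5.642 + 0.1494 = 5.791 mg/L.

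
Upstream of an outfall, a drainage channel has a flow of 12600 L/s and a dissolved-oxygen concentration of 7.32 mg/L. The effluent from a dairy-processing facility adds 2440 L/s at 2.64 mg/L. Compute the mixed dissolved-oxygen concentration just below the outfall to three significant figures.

Flow-weighted mixing: C = (Q_r C_r + Q_w C_w)/(Q_r + Q_w)
= (12600×7.32 + 2440×2.64)/(12600 + 2440) = 98670/15040 = 6.561 mg/L.

6.56 mg/L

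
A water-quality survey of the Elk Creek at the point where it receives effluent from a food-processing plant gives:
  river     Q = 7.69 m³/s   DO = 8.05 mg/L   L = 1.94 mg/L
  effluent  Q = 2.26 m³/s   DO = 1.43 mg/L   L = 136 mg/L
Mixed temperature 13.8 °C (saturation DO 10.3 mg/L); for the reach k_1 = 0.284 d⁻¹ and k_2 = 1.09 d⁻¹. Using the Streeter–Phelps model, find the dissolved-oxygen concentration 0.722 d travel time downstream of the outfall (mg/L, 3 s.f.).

DO ≈ 4.49 mg/L

Mixed DO = (7.69×8.05 + 2.26×1.43)/(7.69+2.26) = 65.14/9.950 = 6.546 mg/L.
Mixed L₀ = (7.69×1.94 + 2.26×136)/(9.950) = 322.3/9.950 = 32.39 mg/L.
Initial deficit D₀ = C_s − DO₀ = 10.3 − 6.546 = 3.754 mg/L.
D(0.722) = [0.284×32.39/(1.09−0.284)](e^(−0.284×0.722) − e^(−1.09×0.722)) + 3.754 e^(−1.09×0.722)
= 11.41 × (0.8146 − 0.4552) + 3.754 × 0.4552 = 5.810 mg/L.
DO = 10.3 − 5.810 = 4.490 mg/L.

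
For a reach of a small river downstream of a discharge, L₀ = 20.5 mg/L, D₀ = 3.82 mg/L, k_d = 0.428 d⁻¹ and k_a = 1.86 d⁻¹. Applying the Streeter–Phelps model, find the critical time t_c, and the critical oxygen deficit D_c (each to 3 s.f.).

t_c = [1/(k_a−k_d)] ln[(k_a/k_d)(1 − D₀(k_a−k_d)/(k_d L₀))]
= [1/(1.86−0.428)] ln[(1.86/0.428)(1 − 3.82×1.432/(0.428×20.5))]
= (1/1.432) ln[4.346 × 0.3765] = 0.6983 × ln(1.636) = 0.6983 × 0.4925 = 0.3439 d.
D_c = (k_d/k_a) L₀ e^(−k_d t_c) = (0.428/1.86) × 20.5 × e^(−0.428×0.3439) = 0.2301 × 20.5 × 0.8631 = 4.072 mg/L.

t_c ≈ 0.344 d; D_c ≈ 4.07 mg/L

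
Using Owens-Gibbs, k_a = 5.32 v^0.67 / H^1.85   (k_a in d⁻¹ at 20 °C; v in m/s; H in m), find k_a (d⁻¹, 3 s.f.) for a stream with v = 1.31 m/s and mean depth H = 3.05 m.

k_a = 5.32 × 1.31^0.67 / 3.05^1.85 = 5.32 × 1.198 / 7.870 = 0.8101 d⁻¹.

k_a ≈ 0.810 d⁻¹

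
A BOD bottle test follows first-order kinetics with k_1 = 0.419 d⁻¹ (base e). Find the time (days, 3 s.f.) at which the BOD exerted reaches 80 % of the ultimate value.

y/L₀ = 1 − e^(−k_1 t) = 0.80 ⇒ e^(−k_1 t) = 0.200
t = −ln(0.200) / 0.419 = 1.609 / 0.419 = 3.841 d.

t ≈ 3.84 d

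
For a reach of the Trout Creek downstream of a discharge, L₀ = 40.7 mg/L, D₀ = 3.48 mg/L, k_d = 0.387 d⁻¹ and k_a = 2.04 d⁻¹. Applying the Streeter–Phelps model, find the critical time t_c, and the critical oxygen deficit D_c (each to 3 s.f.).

t_c ≈ 0.731 d; D_c ≈ 5.82 mg/L

At the critical point dD/dt = 0, so k_d L₀ e^(−k_d t) = k_a D. Substituting D(t) from the Streeter–Phelps equation and solving for t gives
t_c = ln[(k_a/k_d)(1 − D₀(k_a−k_d)/(k_d L₀))] / (k_a−k_d).
Here k_a−k_d = 1.653 d⁻¹ and 1 − D₀(k_a−k_d)/(k_d L₀) = 1 − 3.48×1.653/(0.387×40.7) = 0.6348, so
t_c = ln(5.271 × 0.6348) / 1.653 = 1.208 / 1.653 = 0.7307 d.
L(t_c) = L₀ e^(−k_d t_c) = 40.7 × 0.7537 = 30.68 mg/L, and at the critical point k_a D_c = k_d L, so D_c = (0.387/2.04) × 30.68 = 5.819 mg/L.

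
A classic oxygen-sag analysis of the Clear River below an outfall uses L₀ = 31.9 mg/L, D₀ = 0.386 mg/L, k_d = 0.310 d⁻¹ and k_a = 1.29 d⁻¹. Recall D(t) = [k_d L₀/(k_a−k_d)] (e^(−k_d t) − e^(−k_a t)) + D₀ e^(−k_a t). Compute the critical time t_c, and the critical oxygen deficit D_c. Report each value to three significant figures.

t_c ≈ 1.42 d; D_c ≈ 4.94 mg/L

t_c = [1/(k_a−k_d)] ln[(k_a/k_d)(1 − D₀(k_a−k_d)/(k_d L₀))]
= [1/(1.29−0.310)] ln[(1.29/0.310)(1 − 0.386×0.9800/(0.310×31.9))]
= (1/0.9800) ln[4.161 × 0.9617] = 1.020 × ln(4.002) = 1.020 × 1.387 = 1.415 d.
D_c = (k_d/k_a) L₀ e^(−k_d t_c) = (0.310/1.29) × 31.9 × e^(−0.310×1.415) = 0.2403 × 31.9 × 0.6449 = 4.944 mg/L.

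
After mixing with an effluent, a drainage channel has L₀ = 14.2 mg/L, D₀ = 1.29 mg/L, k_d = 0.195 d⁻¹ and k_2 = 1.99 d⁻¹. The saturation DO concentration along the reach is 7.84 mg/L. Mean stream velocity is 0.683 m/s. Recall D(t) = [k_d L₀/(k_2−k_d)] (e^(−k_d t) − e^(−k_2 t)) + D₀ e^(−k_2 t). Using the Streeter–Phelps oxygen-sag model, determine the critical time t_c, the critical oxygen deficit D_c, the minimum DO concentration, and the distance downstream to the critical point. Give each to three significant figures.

t_c ≈ 0.286 d; D_c ≈ 1.32 mg/L; min DO ≈ 6.52 mg/L; x_c ≈ 16.9 km

At the critical point dD/dt = 0, so k_d L₀ e^(−k_d t) = k_2 D. Substituting D(t) from the Streeter–Phelps equation and solving for t gives
t_c = ln[(k_2/k_d)(1 − D₀(k_2−k_d)/(k_d L₀))] / (k_2−k_d).
Here k_2−k_d = 1.795 d⁻¹ and 1 − D₀(k_2−k_d)/(k_d L₀) = 1 − 1.29×1.795/(0.195×14.2) = 0.1638, so
t_c = ln(10.21 × 0.1638) / 1.795 = 0.5135 / 1.795 = 0.2861 d.
D_c = (k_d/k_2) L₀ e^(−k_d t_c) = (0.195/1.99) × 14.2 × e^(−0.195×0.2861) = 0.09799 × 14.2 × 0.9457 = 1.316 mg/L.
Minimum DO = C_s − D_c = 7.84 − 1.316 = 6.524 mg/L.
x_c = v t_c = 0.683 m/s × 0.2861 d × 86400 s/d = 16880 m ≈ 16.9 km.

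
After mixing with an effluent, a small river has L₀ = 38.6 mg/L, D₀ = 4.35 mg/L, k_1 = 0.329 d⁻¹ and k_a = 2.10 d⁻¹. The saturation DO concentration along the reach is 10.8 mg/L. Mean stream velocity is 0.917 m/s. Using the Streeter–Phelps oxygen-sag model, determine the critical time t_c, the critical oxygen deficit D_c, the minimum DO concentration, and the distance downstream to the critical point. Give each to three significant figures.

At the critical point dD/dt = 0, so k_1 L₀ e^(−k_1 t) = k_a D. Substituting D(t) from the Streeter–Phelps equation and solving for t gives
t_c = ln[(k_a/k_1)(1 − D₀(k_a−k_1)/(k_1 L₀))] / (k_a−k_1).
Here k_a−k_1 = 1.771 d⁻¹ and 1 − D₀(k_a−k_1)/(k_1 L₀) = 1 − 4.35×1.771/(0.329×38.6) = 0.3934, so
t_c = ln(6.383 × 0.3934) / 1.771 = 0.9206 / 1.771 = 0.5198 d.
L(t_c) = L₀ e^(−k_1 t_c) = 38.6 × 0.8428 = 32.53 mg/L, and at the critical point k_a D_c = k_1 L, so D_c = (0.329/2.10) × 32.53 = 5.097 mg/L.
Minimum DO = C_s − D_c = 10.8 − 5.097 = 5.703 mg/L.
x_c = v t_c = 0.917 m/s × 0.5198 d × 86400 s/d = 41190 m ≈ 41.2 km.

t_c ≈ 0.520 d; D_c ≈ 5.10 mg/L; min DO ≈ 5.70 mg/L; x_c ≈ 41.2 km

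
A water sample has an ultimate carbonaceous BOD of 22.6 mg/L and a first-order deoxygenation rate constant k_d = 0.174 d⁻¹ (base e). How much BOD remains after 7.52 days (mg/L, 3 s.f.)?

L ≈ 6.11 mg/L

L_t = L₀ e^(−k_d t) = 22.6 × e^(−0.174×7.52) = 22.6 × 0.2702 = 6.107 mg/L.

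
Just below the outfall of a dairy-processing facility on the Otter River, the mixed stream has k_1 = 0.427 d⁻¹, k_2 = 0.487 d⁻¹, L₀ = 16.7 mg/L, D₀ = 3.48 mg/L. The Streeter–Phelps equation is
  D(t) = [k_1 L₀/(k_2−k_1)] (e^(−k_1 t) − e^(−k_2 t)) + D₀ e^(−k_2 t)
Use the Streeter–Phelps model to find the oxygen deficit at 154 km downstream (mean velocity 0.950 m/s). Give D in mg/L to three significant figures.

Travel time t = x/v = 154 km / (0.950 m/s) = 154000 m / 0.950 m/s = 162100 s = 1.876 d.
k_1 L₀/(k_2−k_1) = 0.427×16.7/(0.487−0.427) = 7.131/0.06000 = 118.8 mg/L.
e^(−k_1 t) = e^(−0.427×1.876) = 0.4488; e^(−k_2 t) = e^(−0.487×1.876) = 0.4010.
D = 118.8 × (0.4488 − 0.4010) + 3.48 × 0.4010 = 5.679 + 1.396 = 7.075 mg/L.

D ≈ 7.07 mg/L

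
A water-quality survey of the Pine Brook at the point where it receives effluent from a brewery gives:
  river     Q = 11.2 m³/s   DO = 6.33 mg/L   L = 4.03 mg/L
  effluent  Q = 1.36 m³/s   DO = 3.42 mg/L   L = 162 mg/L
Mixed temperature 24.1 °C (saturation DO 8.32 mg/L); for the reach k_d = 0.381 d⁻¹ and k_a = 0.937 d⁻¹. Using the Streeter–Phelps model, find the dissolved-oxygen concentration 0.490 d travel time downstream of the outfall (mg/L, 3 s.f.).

Mixed DO = (11.2×6.33 + 1.36×3.42)/(11.2+1.36) = 75.55/12.56 = 6.015 mg/L.
Mixed L₀ = (11.2×4.03 + 1.36×162)/(12.56) = 265.5/12.56 = 21.14 mg/L.
Initial deficit D₀ = C_s − DO₀ = 8.32 − 6.015 = 2.305 mg/L.
D(0.490) = [0.381×21.14/(0.937−0.381)](e^(−0.381×0.490) − e^(−0.937×0.490)) + 2.305 e^(−0.937×0.490)
= 14.48 × (0.8297 − 0.6318) + 2.305 × 0.6318 = 4.322 mg/L.
DO = 8.32 − 4.322 = 3.998 mg/L.

DO ≈ 4.00 mg/L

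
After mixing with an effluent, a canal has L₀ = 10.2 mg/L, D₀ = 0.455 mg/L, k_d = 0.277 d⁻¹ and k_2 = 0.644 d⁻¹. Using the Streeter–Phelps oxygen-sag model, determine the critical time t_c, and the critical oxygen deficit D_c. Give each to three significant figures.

t_c ≈ 2.13 d; D_c ≈ 2.43 mg/L

t_c = [1/(k_2−k_d)] ln[(k_2/k_d)(1 − D₀(k_2−k_d)/(k_d L₀))]
= [1/(0.644−0.277)] ln[(0.644/0.277)(1 − 0.455×0.3670/(0.277×10.2))]
= (1/0.3670) ln[2.325 × 0.9409] = 2.725 × ln(2.188) = 2.725 × 0.7828 = 2.133 d.
L(t_c) = L₀ e^(−k_d t_c) = 10.2 × 0.5539 = 5.650 mg/L, and at the critical point k_2 D_c = k_d L, so D_c = (0.277/0.644) × 5.650 = 2.430 mg/L.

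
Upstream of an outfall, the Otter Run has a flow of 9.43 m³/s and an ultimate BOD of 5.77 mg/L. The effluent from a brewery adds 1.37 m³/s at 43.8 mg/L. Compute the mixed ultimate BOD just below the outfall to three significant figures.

Flow-weighted mixing: C = (Q_r C_r + Q_w C_w)/(Q_r + Q_w)
= (9.43×5.77 + 1.37×43.8)/(9.43 + 1.37) = 114.4/10.80 = 10.59 mg/L.

10.6 mg/L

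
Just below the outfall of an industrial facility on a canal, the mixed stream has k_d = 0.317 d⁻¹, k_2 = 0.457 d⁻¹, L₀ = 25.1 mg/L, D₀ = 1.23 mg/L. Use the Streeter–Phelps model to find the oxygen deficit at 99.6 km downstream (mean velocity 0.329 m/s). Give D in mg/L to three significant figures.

D ≈ 7.50 mg/L

Travel time t = x/v = 99.6 km / (0.329 m/s) = 99600 m / 0.329 m/s = 302700 s = 3.504 d.
k_d L₀/(k_2−k_d) = 0.317×25.1/(0.457−0.317) = 7.957/0.1400 = 56.83 mg/L.
e^(−k_d t) = e^(−0.317×3.504) = 0.3293; e^(−k_2 t) = e^(−0.457×3.504) = 0.2016.
D = 56.83 × (0.3293 − 0.2016) + 1.23 × 0.2016 = 7.256 + 0.2480 = 7.504 mg/L.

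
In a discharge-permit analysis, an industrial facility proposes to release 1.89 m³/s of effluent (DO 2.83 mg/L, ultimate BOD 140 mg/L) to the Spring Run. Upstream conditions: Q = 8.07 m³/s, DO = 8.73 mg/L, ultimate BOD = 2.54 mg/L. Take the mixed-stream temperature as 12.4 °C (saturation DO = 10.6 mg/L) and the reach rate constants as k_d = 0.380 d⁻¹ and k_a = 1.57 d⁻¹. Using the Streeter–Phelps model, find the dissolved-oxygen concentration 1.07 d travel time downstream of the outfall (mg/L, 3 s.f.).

DO ≈ 5.66 mg/L

Mixed DO = (8.07×8.73 + 1.89×2.83)/(8.07+1.89) = 75.80/9.960 = 7.610 mg/L.
Mixed L₀ = (8.07×2.54 + 1.89×140)/(9.960) = 285.1/9.960 = 28.62 mg/L.
Initial deficit D₀ = C_s − DO₀ = 10.6 − 7.610 = 2.990 mg/L.
D(1.07) = [0.380×28.62/(1.57−0.380)](e^(−0.380×1.07) − e^(−1.57×1.07)) + 2.990 e^(−1.57×1.07)
= 9.141 × (0.6659 − 0.1864) + 2.990 × 0.1864 = 4.940 mg/L.
DO = 10.6 − 4.940 = 5.660 mg/L.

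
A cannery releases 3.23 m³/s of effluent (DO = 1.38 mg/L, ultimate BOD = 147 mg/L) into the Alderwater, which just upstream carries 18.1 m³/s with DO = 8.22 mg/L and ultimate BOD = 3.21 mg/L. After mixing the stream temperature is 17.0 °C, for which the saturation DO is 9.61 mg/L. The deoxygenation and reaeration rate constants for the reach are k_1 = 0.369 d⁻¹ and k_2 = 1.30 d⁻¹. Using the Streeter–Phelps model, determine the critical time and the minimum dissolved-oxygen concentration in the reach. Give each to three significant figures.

t_c ≈ 1.05 d; minimum DO ≈ 4.80 mg/L

Mixed DO = (18.1×8.22 + 3.23×1.38)/(18.1+3.23) = 153.2/21.33 = 7.184 mg/L.
Mixed L₀ = (18.1×3.21 + 3.23×147)/(21.33) = 532.9/21.33 = 24.98 mg/L.
Initial deficit D₀ = C_s − DO₀ = 9.61 − 7.184 = 2.426 mg/L.
t_c = (1/0.9310) ln[(1.30/0.369)(1 − 2.426×0.9310/(0.369×24.98))] = 1.074 × ln(2.660) = 1.051 d.
D_c = (0.369/1.30) × 24.98 × e^(−0.369×1.051) = 0.2838 × 24.98 × 0.6786 = 4.812 mg/L.
Minimum DO = 9.61 − 4.812 = 4.798 mg/L.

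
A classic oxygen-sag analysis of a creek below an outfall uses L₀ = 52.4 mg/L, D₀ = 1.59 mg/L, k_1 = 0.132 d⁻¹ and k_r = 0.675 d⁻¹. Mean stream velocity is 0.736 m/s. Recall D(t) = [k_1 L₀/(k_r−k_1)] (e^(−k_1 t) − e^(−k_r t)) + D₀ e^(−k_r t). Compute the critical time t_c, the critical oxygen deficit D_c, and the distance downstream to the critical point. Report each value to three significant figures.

t_c = [1/(k_r−k_1)] ln[(k_r/k_1)(1 − D₀(k_r−k_1)/(k_1 L₀))]
= [1/(0.675−0.132)] ln[(0.675/0.132)(1 − 1.59×0.5430/(0.132×52.4))]
= (1/0.5430) ln[5.114 × 0.8752] = 1.842 × ln(4.475) = 1.842 × 1.499 = 2.760 d.
L(t_c) = L₀ e^(−k_1 t_c) = 52.4 × 0.6947 = 36.40 mg/L, and at the critical point k_r D_c = k_1 L, so D_c = (0.132/0.675) × 36.40 = 7.119 mg/L.
x_c = v t_c = 0.736 m/s × 2.760 d × 86400 s/d = 175500 m ≈ 175 km.

t_c ≈ 2.76 d; D_c ≈ 7.12 mg/L; x_c ≈ 175 km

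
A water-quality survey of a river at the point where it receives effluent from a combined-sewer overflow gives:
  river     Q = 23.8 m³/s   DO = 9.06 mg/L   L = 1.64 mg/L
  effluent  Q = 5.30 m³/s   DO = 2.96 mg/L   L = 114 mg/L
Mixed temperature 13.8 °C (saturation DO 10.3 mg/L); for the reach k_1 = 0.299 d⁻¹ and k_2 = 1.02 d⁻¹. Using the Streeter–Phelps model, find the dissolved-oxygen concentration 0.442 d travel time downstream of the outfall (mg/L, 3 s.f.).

Mixed DO = (23.8×9.06 + 5.30×2.96)/(23.8+5.30) = 231.3/29.10 = 7.949 mg/L.
Mixed L₀ = (23.8×1.64 + 5.30×114)/(29.10) = 643.2/29.10 = 22.10 mg/L.
Initial deficit D₀ = C_s − DO₀ = 10.3 − 7.949 = 2.351 mg/L.
D(0.442) = [0.299×22.10/(1.02−0.299)](e^(−0.299×0.442) − e^(−1.02×0.442)) + 2.351 e^(−1.02×0.442)
= 9.167 × (0.8762 − 0.6371) + 2.351 × 0.6371 = 3.690 mg/L.
DO = 10.3 − 3.690 = 6.610 mg/L.

DO ≈ 6.61 mg/L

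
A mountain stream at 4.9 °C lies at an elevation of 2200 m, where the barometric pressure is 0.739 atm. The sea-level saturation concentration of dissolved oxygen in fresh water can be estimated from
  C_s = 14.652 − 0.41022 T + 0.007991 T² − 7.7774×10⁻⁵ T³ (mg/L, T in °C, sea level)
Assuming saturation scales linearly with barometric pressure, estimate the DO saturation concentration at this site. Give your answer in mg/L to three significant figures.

C_s ≈ 9.48 mg/L

At sea level: C_s = 14.652 − 0.41022×4.9 + 0.007991×4.9² − 7.7774×10⁻⁵×4.9³ = 12.82 mg/L.
Pressure correction: C_s' = 12.82 × 0.739 = 9.477 mg/L.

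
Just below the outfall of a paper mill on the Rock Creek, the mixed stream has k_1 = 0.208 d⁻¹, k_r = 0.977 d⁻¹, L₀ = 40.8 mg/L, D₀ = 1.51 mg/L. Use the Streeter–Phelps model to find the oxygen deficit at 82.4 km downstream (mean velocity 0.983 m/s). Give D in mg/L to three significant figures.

Travel time t = x/v = 82.4 km / (0.983 m/s) = 82400 m / 0.983 m/s = 83830 s = 0.9702 d.
k_1 L₀/(k_r−k_1) = 0.208×40.8/(0.977−0.208) = 8.486/0.7690 = 11.04 mg/L.
e^(−k_1 t) = e^(−0.208×0.9702) = 0.8173; e^(−k_r t) = e^(−0.977×0.9702) = 0.3876.
D = 11.04 × (0.8173 − 0.3876) + 1.51 × 0.3876 = 4.742 + 0.5852 = 5.327 mg/L.

D ≈ 5.33 mg/L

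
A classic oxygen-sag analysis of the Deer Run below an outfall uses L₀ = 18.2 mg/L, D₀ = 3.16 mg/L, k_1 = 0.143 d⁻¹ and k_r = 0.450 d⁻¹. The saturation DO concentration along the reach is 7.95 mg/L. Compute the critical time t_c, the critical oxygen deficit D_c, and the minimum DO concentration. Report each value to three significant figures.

t_c ≈ 2.21 d; D_c ≈ 4.21 mg/L; min DO ≈ 3.74 mg/L

t_c = [1/(k_r−k_1)] ln[(k_r/k_1)(1 − D₀(k_r−k_1)/(k_1 L₀))]
= [1/(0.450−0.143)] ln[(0.450/0.143)(1 − 3.16×0.3070/(0.143×18.2))]
= (1/0.3070) ln[3.147 × 0.6272] = 3.257 × ln(1.974) = 3.257 × 0.6800 = 2.215 d.
L(t_c) = L₀ e^(−k_1 t_c) = 18.2 × 0.7285 = 13.26 mg/L, and at the critical point k_r D_c = k_1 L, so D_c = (0.143/0.450) × 13.26 = 4.213 mg/L.
Minimum DO = C_s − D_c = 7.95 − 4.213 = 3.737 mg/L.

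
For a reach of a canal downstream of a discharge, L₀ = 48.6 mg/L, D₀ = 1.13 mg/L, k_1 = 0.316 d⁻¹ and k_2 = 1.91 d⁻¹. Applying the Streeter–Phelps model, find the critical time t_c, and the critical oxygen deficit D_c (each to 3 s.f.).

t_c ≈ 1.05 d; D_c ≈ 5.77 mg/L

At the critical point dD/dt = 0, so k_1 L₀ e^(−k_1 t) = k_2 D. Substituting D(t) from the Streeter–Phelps equation and solving for t gives
t_c = ln[(k_2/k_1)(1 − D₀(k_2−k_1)/(k_1 L₀))] / (k_2−k_1).
Here k_2−k_1 = 1.594 d⁻¹ and 1 − D₀(k_2−k_1)/(k_1 L₀) = 1 − 1.13×1.594/(0.316×48.6) = 0.8827, so
t_c = ln(6.044 × 0.8827) / 1.594 = 1.674 / 1.594 = 1.050 d.
D_c = (k_1/k_2) L₀ e^(−k_1 t_c) = (0.316/1.91) × 48.6 × e^(−0.316×1.050) = 0.1654 × 48.6 × 0.7175 = 5.769 mg/L.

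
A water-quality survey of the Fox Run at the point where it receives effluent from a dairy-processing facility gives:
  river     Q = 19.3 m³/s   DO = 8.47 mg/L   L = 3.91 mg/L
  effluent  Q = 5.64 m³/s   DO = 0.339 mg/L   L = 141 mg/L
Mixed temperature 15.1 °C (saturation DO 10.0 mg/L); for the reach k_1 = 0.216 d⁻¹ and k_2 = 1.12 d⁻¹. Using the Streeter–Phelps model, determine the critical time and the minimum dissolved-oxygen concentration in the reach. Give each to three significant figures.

Mixed DO = (19.3×8.47 + 5.64×0.339)/(19.3+5.64) = 165.4/24.94 = 6.631 mg/L.
Mixed L₀ = (19.3×3.91 + 5.64×141)/(24.94) = 870.7/24.94 = 34.91 mg/L.
Initial deficit D₀ = C_s − DO₀ = 10.0 − 6.631 = 3.369 mg/L.
t_c = (1/0.9040) ln[(1.12/0.216)(1 − 3.369×0.9040/(0.216×34.91))] = 1.106 × ln(3.091) = 1.248 d.
D_c = (0.216/1.12) × 34.91 × e^(−0.216×1.248) = 0.1929 × 34.91 × 0.7636 = 5.142 mg/L.
Minimum DO = 10.0 − 5.142 = 4.858 mg/L.

t_c ≈ 1.25 d; minimum DO ≈ 4.86 mg/L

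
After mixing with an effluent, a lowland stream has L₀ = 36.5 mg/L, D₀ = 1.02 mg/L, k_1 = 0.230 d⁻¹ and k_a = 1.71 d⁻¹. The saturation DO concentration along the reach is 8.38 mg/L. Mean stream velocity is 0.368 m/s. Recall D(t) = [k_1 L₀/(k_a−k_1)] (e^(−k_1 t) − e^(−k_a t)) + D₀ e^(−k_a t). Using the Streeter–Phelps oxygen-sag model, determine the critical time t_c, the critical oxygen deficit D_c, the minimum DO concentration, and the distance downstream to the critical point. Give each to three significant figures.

With k_a/k_1 = 7.435 and 1 − D₀(k_a−k_1)/(k_1 L₀) = 0.8202,
t_c = ln(7.435 × 0.8202) / (1.71 − 0.230) = ln(6.098) / 1.480 = 1.808/1.480 = 1.222 d.
D_c = (k_1/k_a) L₀ e^(−k_1 t_c) = (0.230/1.71) × 36.5 × e^(−0.230×1.222) = 0.1345 × 36.5 × 0.7551 = 3.707 mg/L.
Minimum DO = C_s − D_c = 8.38 − 3.707 = 4.673 mg/L.
x_c = v t_c = 0.368 m/s × 1.222 d × 86400 s/d = 38840 m ≈ 38.8 km.

t_c ≈ 1.22 d; D_c ≈ 3.71 mg/L; min DO ≈ 4.67 mg/L; x_c ≈ 38.8 km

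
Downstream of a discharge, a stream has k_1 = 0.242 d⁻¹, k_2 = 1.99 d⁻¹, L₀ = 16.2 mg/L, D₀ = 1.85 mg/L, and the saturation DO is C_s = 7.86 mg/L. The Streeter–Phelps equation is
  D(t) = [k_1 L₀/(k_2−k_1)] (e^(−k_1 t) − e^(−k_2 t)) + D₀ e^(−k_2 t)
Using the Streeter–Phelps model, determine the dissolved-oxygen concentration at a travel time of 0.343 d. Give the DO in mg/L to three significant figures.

DO ≈ 5.99 mg/L

k_1 L₀/(k_2−k_1) = 0.242×16.2/(1.99−0.242) = 3.920/1.748 = 2.243 mg/L.
e^(−k_1 t) = e^(−0.242×0.3430) = 0.9203; e^(−k_2 t) = e^(−1.99×0.3430) = 0.5053.
D = 2.243 × (0.9203 − 0.5053) + 1.85 × 0.5053 = 0.9308 + 0.9348 = 1.866 mg/L.
DO = C_s − D = 7.86 − 1.866 = 5.994 mg/L.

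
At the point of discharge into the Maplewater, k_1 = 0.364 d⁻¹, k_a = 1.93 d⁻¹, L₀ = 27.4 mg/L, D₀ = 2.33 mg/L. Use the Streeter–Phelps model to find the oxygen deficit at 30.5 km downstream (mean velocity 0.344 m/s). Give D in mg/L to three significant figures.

D ≈ 3.83 mg/L

Travel time t = x/v = 30.5 km / (0.344 m/s) = 30500 m / 0.344 m/s = 88660 s = 1.026 d.
k_1 L₀/(k_a−k_1) = 0.364×27.4/(1.93−0.364) = 9.974/1.566 = 6.369 mg/L.
e^(−k_1 t) = e^(−0.364×1.026) = 0.6883; e^(−k_a t) = e^(−1.93×1.026) = 0.1380.
D = 6.369 × (0.6883 − 0.1380) + 2.33 × 0.1380 = 3.505 + 0.3215 = 3.826 mg/L.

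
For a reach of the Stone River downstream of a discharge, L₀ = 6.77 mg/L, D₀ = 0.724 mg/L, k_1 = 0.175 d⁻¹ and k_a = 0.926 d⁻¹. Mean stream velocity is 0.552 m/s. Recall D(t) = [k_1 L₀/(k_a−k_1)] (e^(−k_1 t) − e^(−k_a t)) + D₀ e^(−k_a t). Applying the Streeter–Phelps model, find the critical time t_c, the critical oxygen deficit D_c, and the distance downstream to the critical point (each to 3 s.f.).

t_c ≈ 1.40 d; D_c ≈ 1.00 mg/L; x_c ≈ 66.8 km

t_c = [1/(k_a−k_1)] ln[(k_a/k_1)(1 − D₀(k_a−k_1)/(k_1 L₀))]
= [1/(0.926−0.175)] ln[(0.926/0.175)(1 − 0.724×0.7510/(0.175×6.77))]
= (1/0.7510) ln[5.291 × 0.5411] = 1.332 × ln(2.863) = 1.332 × 1.052 = 1.401 d.
L(t_c) = L₀ e^(−k_1 t_c) = 6.77 × 0.7826 = 5.298 mg/L, and at the critical point k_a D_c = k_1 L, so D_c = (0.175/0.926) × 5.298 = 1.001 mg/L.
x_c = v t_c = 0.552 m/s × 1.401 d × 86400 s/d = 66800 m ≈ 66.8 km.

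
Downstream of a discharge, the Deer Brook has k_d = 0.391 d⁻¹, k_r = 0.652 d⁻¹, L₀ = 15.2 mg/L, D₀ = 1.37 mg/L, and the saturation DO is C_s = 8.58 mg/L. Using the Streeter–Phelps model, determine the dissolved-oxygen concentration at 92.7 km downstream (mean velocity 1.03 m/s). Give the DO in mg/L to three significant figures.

DO ≈ 4.28 mg/L

Travel time t = x/v = 92.7 km / (1.03 m/s) = 92700 m / 1.03 m/s = 90000 s = 1.042 d.
k_d L₀/(k_r−k_d) = 0.391×15.2/(0.652−0.391) = 5.943/0.2610 = 22.77 mg/L.
e^(−k_d t) = e^(−0.391×1.042) = 0.6655; e^(−k_r t) = e^(−0.652×1.042) = 0.5070.
D = 22.77 × (0.6655 − 0.5070) + 1.37 × 0.5070 = 3.607 + 0.6946 = 4.302 mg/L.
DO = C_s − D = 8.58 − 4.302 = 4.278 mg/L.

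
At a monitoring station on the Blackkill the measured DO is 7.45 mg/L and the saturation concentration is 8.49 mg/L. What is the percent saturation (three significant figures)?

87.8 % saturation

% saturation = C/C_s × 100 = 7.45/8.49 × 100 = 87.8 %.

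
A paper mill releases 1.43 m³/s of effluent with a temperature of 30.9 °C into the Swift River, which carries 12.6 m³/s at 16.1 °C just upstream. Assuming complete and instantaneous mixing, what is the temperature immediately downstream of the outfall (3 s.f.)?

17.6 °C

Flow-weighted mixing: C = (Q_r C_r + Q_w C_w)/(Q_r + Q_w)
= (12.6×16.1 + 1.43×30.9)/(12.6 + 1.43) = 247.0/14.03 = 17.61 °C.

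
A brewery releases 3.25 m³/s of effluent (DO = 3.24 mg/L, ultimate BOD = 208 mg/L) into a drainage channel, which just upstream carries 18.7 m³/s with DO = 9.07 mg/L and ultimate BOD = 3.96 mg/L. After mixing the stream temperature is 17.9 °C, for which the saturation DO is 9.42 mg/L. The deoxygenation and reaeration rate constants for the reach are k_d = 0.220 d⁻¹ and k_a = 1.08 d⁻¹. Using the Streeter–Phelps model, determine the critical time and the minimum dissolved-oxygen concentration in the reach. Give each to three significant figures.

Mixed DO = (18.7×9.07 + 3.25×3.24)/(18.7+3.25) = 180.1/21.95 = 8.207 mg/L.
Mixed L₀ = (18.7×3.96 + 3.25×208)/(21.95) = 750.1/21.95 = 34.17 mg/L.
Initial deficit D₀ = C_s − DO₀ = 9.42 − 8.207 = 1.213 mg/L.
t_c = (1/0.8600) ln[(1.08/0.220)(1 − 1.213×0.8600/(0.220×34.17))] = 1.163 × ln(4.228) = 1.676 d.
D_c = (0.220/1.08) × 34.17 × e^(−0.220×1.676) = 0.2037 × 34.17 × 0.6916 = 4.814 mg/L.
Minimum DO = 9.42 − 4.814 = 4.606 mg/L.

t_c ≈ 1.68 d; minimum DO ≈ 4.61 mg/L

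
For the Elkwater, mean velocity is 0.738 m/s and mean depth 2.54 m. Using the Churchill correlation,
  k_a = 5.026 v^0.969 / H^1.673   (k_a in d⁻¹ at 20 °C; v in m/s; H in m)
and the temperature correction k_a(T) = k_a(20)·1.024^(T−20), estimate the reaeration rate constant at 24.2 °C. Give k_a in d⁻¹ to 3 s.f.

k_a(20) = 5.026 × 0.738^0.969 / 2.54^1.673 = 5.026 × 0.7450 / 4.756 = 0.7872 d⁻¹.
k_a(24.2) = 0.7872 × 1.024^(24.2−20) = 0.7872 × 1.105 = 0.8696 d⁻¹.

k_a ≈ 0.870 d⁻¹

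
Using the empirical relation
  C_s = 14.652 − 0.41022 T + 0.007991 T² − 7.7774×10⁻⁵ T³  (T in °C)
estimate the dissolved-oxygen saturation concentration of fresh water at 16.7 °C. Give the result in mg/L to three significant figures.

C_s = 14.652 − 0.41022×16.7 + 0.007991×16.7² − 7.7774×10⁻⁵×16.7³ = 9.668 mg/L.

C_s ≈ 9.67 mg/L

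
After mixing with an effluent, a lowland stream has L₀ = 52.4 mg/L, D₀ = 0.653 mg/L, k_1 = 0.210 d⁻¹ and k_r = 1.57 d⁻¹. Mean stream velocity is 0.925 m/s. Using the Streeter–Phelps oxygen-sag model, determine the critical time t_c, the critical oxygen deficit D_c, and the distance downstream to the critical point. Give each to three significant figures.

With k_r/k_1 = 7.476 and 1 − D₀(k_r−k_1)/(k_1 L₀) = 0.9193,
t_c = ln(7.476 × 0.9193) / (1.57 − 0.210) = ln(6.873) / 1.360 = 1.928/1.360 = 1.417 d.
L(t_c) = L₀ e^(−k_1 t_c) = 52.4 × 0.7426 = 38.91 mg/L, and at the critical point k_r D_c = k_1 L, so D_c = (0.210/1.57) × 38.91 = 5.205 mg/L.
x_c = v t_c = 0.925 m/s × 1.417 d × 86400 s/d = 113300 m ≈ 113 km.

t_c ≈ 1.42 d; D_c ≈ 5.20 mg/L; x_c ≈ 113 km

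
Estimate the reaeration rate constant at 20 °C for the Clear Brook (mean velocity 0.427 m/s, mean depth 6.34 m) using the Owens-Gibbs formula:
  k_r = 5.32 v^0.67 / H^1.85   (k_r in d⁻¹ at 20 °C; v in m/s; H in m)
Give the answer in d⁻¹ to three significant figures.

k_r ≈ 0.0987 d⁻¹

k_r = 5.32 × 0.427^0.67 / 6.34^1.85 = 5.32 × 0.5654 / 30.47 = 0.09873 d⁻¹.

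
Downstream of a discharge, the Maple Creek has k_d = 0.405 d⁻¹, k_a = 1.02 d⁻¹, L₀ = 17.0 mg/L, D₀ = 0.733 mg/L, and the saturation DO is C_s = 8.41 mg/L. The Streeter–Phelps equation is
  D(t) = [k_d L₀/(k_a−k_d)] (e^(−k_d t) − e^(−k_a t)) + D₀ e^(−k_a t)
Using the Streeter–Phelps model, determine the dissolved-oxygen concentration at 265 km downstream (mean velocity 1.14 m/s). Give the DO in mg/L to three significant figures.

DO ≈ 5.32 mg/L

Travel time t = x/v = 265 km / (1.14 m/s) = 265000 m / 1.14 m/s = 232500 s = 2.690 d.
k_d L₀/(k_a−k_d) = 0.405×17.0/(1.02−0.405) = 6.885/0.6150 = 11.20 mg/L.
e^(−k_d t) = e^(−0.405×2.690) = 0.3363; e^(−k_a t) = e^(−1.02×2.690) = 0.06429.
D = 11.20 × (0.3363 − 0.06429) + 0.733 × 0.06429 = 3.046 + 0.04713 = 3.093 mg/L.
DO = C_s − D = 8.41 − 3.093 = 5.317 mg/L.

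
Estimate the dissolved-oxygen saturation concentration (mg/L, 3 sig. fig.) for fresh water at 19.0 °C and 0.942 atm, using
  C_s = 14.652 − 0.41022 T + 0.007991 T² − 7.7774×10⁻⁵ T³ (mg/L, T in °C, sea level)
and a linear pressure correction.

At sea level: C_s = 14.652 − 0.41022×19.0 + 0.007991×19.0² − 7.7774×10⁻⁵×19.0³ = 9.209 mg/L.
Pressure correction: C_s' = 9.209 × 0.942 = 8.675 mg/L.

C_s ≈ 8.67 mg/L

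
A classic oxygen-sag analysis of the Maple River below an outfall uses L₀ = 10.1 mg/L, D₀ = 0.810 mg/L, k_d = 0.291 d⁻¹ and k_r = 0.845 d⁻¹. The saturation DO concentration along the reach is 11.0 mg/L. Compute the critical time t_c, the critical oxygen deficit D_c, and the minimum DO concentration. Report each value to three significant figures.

t_c ≈ 1.63 d; D_c ≈ 2.17 mg/L; min DO ≈ 8.83 mg/L

t_c = [1/(k_r−k_d)] ln[(k_r/k_d)(1 − D₀(k_r−k_d)/(k_d L₀))]
= [1/(0.845−0.291)] ln[(0.845/0.291)(1 − 0.810×0.5540/(0.291×10.1))]
= (1/0.5540) ln[2.904 × 0.8473] = 1.805 × ln(2.460) = 1.805 × 0.9003 = 1.625 d.
L(t_c) = L₀ e^(−k_d t_c) = 10.1 × 0.6232 = 6.294 mg/L, and at the critical point k_r D_c = k_d L, so D_c = (0.291/0.845) × 6.294 = 2.168 mg/L.
Minimum DO = C_s − D_c = 11.0 − 2.168 = 8.832 mg/L.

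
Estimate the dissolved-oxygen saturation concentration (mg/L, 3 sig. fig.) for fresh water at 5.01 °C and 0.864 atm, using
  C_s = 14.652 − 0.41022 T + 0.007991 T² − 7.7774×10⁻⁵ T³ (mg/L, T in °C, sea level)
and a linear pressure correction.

At sea level: C_s = 14.652 − 0.41022×5.01 + 0.007991×5.01² − 7.7774×10⁻⁵×5.01³ = 12.79 mg/L.
Pressure correction: C_s' = 12.79 × 0.864 = 11.05 mg/L.

C_s ≈ 11.0 mg/L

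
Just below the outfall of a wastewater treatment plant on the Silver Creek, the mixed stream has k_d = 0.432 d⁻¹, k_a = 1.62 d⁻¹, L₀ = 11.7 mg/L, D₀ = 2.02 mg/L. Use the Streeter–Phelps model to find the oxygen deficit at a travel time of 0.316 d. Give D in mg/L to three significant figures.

k_d L₀/(k_a−k_d) = 0.432×11.7/(1.62−0.432) = 5.054/1.188 = 4.255 mg/L.
e^(−k_d t) = e^(−0.432×0.3160) = 0.8724; e^(−k_a t) = e^(−1.62×0.3160) = 0.5993.
D = 4.255 × (0.8724 − 0.5993) + 2.02 × 0.5993 = 1.162 + 1.211 = 2.372 mg/L.

D ≈ 2.37 mg/L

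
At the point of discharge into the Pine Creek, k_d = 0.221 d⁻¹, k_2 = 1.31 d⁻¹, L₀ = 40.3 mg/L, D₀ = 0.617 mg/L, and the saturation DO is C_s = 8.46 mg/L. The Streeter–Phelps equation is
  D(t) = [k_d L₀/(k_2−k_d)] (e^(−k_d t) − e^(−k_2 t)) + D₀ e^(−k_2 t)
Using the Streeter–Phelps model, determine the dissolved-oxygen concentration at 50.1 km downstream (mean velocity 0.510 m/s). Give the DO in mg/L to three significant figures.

Travel time t = x/v = 50.1 km / (0.510 m/s) = 50100 m / 0.510 m/s = 98240 s = 1.137 d.
k_d L₀/(k_2−k_d) = 0.221×40.3/(1.31−0.221) = 8.906/1.089 = 8.178 mg/L.
e^(−k_d t) = e^(−0.221×1.137) = 0.7778; e^(−k_2 t) = e^(−1.31×1.137) = 0.2255.
D = 8.178 × (0.7778 − 0.2255) + 0.617 × 0.2255 = 4.517 + 0.1391 = 4.656 mg/L.
DO = C_s − D = 8.46 − 4.656 = 3.804 mg/L.

DO ≈ 3.80 mg/L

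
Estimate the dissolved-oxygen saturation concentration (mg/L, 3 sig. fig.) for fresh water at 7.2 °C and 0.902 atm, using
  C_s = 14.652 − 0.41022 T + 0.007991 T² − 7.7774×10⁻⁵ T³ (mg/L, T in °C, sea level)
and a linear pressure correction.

C_s ≈ 10.9 mg/L

At sea level: C_s = 14.652 − 0.41022×7.2 + 0.007991×7.2² − 7.7774×10⁻⁵×7.2³ = 12.08 mg/L.
Pressure correction: C_s' = 12.08 × 0.902 = 10.90 mg/L.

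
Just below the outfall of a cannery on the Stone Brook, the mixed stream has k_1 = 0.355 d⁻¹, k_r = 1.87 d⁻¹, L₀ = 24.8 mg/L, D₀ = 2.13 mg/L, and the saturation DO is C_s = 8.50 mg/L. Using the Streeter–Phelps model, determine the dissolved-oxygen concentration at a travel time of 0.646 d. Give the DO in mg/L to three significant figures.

DO ≈ 4.98 mg/L

k_1 L₀/(k_r−k_1) = 0.355×24.8/(1.87−0.355) = 8.804/1.515 = 5.811 mg/L.
e^(−k_1 t) = e^(−0.355×0.6460) = 0.7951; e^(−k_r t) = e^(−1.87×0.6460) = 0.2988.
D = 5.811 × (0.7951 − 0.2988) + 2.13 × 0.2988 = 2.884 + 0.6364 = 3.520 mg/L.
DO = C_s − D = 8.50 − 3.520 = 4.980 mg/L.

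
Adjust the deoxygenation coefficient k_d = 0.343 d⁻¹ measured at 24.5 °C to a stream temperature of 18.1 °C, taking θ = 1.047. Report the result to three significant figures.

k_d(T₂) = k_d(T₁) · θ^(T₂−T₁) = 0.343 × 1.047^(18.1−24.5)
= 0.343 × 1.047^-6.40 = 0.343 × 0.7453 = 0.2556 d⁻¹.

k_d ≈ 0.256 d⁻¹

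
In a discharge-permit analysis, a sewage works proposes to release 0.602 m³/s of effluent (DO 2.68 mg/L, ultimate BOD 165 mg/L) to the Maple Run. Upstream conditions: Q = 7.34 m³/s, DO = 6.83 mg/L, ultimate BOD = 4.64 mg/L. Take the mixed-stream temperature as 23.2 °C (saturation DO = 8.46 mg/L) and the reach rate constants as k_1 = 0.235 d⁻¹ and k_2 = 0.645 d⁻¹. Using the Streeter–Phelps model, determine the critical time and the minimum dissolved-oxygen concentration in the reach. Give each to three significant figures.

t_c ≈ 1.91 d; minimum DO ≈ 4.56 mg/L

Mixed DO = (7.34×6.83 + 0.602×2.68)/(7.34+0.602) = 51.75/7.942 = 6.515 mg/L.
Mixed L₀ = (7.34×4.64 + 0.602×165)/(7.942) = 133.4/7.942 = 16.80 mg/L.
Initial deficit D₀ = C_s − DO₀ = 8.46 − 6.515 = 1.945 mg/L.
t_c = (1/0.4100) ln[(0.645/0.235)(1 − 1.945×0.4100/(0.235×16.80))] = 2.439 × ln(2.190) = 1.912 d.
D_c = (0.235/0.645) × 16.80 × e^(−0.235×1.912) = 0.3643 × 16.80 × 0.6380 = 3.904 mg/L.
Minimum DO = 8.46 − 3.904 = 4.556 mg/L.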